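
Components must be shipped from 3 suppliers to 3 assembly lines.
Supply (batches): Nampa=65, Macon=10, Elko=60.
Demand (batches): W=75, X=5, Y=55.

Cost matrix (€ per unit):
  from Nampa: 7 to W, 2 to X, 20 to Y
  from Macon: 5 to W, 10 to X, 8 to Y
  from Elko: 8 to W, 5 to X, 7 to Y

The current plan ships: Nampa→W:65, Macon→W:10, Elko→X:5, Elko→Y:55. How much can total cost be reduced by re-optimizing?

Current plan cost = 65·7 + 10·5 + 5·5 + 55·7 = €915.
Optimal plan:
  Nampa–W: 60 batches
  Nampa–X: 5 batches
  Macon–W: 10 batches
  Elko–W: 5 batches
  Elko–Y: 55 batches
Optimal cost = €905.
Saving = 915 − 905 = €10.

10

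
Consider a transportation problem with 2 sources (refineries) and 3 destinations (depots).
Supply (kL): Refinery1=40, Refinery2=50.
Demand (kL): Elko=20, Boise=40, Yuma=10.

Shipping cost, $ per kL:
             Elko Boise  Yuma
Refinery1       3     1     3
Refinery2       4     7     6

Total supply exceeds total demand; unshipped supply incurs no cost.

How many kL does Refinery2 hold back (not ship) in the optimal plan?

An optimal plan:
  Refinery1–Boise: 40 × $1 = $40
  Refinery2–Elko: 20 × $4 = $80
  Refinery2–Yuma: 10 × $6 = $60
Total cost = $180.
Refinery2 ships 30 of its 50, leaving 20.

20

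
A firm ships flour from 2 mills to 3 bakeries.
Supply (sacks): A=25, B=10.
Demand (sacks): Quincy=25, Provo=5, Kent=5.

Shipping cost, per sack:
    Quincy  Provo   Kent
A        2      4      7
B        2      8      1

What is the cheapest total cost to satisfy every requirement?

An optimal shipping plan:
  A->Quincy: 20 × 2 = 40
  A->Provo: 5 × 4 = 20
  B->Quincy: 5 × 2 = 10
  B->Kent: 5 × 1 = 5
Total = 40 + 20 + 10 + 5 = 75.

75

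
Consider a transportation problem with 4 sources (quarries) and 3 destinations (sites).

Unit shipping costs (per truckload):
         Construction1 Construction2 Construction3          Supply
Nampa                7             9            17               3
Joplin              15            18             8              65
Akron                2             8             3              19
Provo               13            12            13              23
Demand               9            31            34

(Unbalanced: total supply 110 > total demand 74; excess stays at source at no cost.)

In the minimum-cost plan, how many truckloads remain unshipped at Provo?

Minimum-cost shipments:
  Nampa→Construction2: 3 truckloads
  Joplin→Construction3: 29 truckloads
  Akron→Construction1: 9 truckloads
  Akron→Construction2: 5 truckloads
  Akron→Construction3: 5 truckloads
  Provo→Construction2: 23 truckloads
Total cost = 608.
Provo ships 23 of its 23, leaving 0.

0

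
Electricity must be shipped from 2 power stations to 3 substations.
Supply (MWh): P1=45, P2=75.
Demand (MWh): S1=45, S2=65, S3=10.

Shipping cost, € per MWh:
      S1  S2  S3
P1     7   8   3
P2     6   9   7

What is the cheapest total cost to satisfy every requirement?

An optimal shipping plan:
  P1–S2: 35 × €8 = €280
  P1–S3: 10 × €3 = €30
  P2–S1: 45 × €6 = €270
  P2–S2: 30 × €9 = €270
Total = 280 + 30 + 270 + 270 = €850.

850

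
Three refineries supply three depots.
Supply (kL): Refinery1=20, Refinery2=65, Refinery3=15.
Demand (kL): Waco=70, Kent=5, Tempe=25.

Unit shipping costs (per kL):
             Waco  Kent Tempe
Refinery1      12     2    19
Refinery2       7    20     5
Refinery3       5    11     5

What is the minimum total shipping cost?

670

A cheapest plan:
  Refinery1–Waco: 15 × 12 = 180
  Refinery1–Kent: 5 × 2 = 10
  Refinery2–Waco: 40 × 7 = 280
  Refinery2–Tempe: 25 × 5 = 125
  Refinery3–Waco: 15 × 5 = 75
Total = 180 + 10 + 280 + 125 + 75 = 670.
(Supply check: Refinery1 ships 20; Refinery2 ships 65; Refinery3 ships 15.)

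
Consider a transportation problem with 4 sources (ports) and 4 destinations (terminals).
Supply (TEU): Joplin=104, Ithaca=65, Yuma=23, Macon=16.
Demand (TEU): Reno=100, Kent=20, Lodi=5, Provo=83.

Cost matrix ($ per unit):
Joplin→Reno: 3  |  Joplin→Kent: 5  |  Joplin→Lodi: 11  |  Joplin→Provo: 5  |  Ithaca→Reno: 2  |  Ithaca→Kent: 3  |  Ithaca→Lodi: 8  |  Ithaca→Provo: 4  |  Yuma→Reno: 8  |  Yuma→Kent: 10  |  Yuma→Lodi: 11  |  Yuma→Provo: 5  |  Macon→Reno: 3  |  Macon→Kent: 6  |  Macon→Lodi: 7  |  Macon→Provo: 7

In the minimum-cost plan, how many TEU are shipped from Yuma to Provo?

Solving gives:
  Joplin–Reno: 89 × $3 = $267
  Joplin–Provo: 15 × $5 = $75
  Ithaca–Kent: 20 × $3 = $60
  Ithaca–Provo: 45 × $4 = $180
  Yuma–Provo: 23 × $5 = $115
  Macon–Reno: 11 × $3 = $33
  Macon–Lodi: 5 × $7 = $35
Total cost = $765.
So Yuma→Provo carries 23 TEU.

23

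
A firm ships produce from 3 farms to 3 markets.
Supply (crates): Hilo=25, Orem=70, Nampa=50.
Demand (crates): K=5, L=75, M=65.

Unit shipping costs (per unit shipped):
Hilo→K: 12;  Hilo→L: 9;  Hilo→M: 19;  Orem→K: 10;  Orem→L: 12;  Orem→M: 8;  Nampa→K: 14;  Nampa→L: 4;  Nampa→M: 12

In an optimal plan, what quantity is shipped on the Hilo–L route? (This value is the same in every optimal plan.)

25

The minimum-cost plan:
  Hilo–L: 25 × 9 = 225
  Orem–K: 5 × 10 = 50
  Orem–M: 65 × 8 = 520
  Nampa–L: 50 × 4 = 200
Total cost = 995.
So Hilo→L carries 25 crates.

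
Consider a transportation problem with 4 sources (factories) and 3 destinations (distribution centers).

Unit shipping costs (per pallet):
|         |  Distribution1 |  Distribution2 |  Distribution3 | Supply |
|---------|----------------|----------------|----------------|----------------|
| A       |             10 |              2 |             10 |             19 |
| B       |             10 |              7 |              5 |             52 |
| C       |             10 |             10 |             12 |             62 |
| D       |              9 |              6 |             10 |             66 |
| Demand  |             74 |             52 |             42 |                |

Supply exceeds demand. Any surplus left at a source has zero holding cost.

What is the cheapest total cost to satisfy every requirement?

An optimal shipping plan:
  A to Distribution2: 19 × 2 = 38
  B to Distribution3: 42 × 5 = 210
  C to Distribution1: 41 × 10 = 410
  D to Distribution1: 33 × 9 = 297
  D to Distribution2: 33 × 6 = 198
Total = 38 + 210 + 410 + 297 + 198 = 1153.
(Supply check: A ships 19; B ships 42; C ships 41; D ships 66.)

1153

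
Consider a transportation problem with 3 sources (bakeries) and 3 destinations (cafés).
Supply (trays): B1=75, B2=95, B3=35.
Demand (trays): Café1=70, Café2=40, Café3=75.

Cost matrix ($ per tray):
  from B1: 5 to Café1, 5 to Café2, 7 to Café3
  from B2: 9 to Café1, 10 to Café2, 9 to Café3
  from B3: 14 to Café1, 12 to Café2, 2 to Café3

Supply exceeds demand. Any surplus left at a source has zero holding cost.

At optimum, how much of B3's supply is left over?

0

Minimum-cost shipments:
  B1→Café1: 35 × $5 = $175
  B1→Café2: 40 × $5 = $200
  B2→Café1: 35 × $9 = $315
  B2→Café3: 40 × $9 = $360
  B3→Café3: 35 × $2 = $70
Total cost = $1120.
B3 ships 35 of its 35, leaving 0.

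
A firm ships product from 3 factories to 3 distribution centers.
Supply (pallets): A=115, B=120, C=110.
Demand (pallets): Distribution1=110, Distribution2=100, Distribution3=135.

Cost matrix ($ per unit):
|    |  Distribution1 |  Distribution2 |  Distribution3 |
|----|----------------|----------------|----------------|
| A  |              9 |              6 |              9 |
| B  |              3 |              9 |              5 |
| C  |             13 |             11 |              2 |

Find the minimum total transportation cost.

A cheapest plan:
  A–Distribution2: 100 pallets
  A–Distribution3: 15 pallets
  B–Distribution1: 110 pallets
  B–Distribution3: 10 pallets
  C–Distribution3: 110 pallets
Total cost = $1335.

1335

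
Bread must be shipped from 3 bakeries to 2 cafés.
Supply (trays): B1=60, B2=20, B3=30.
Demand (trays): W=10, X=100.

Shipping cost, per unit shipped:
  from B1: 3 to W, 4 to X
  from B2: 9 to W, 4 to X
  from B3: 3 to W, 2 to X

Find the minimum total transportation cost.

One minimum-cost allocation:
  B1->W: 10 × 3 = 30
  B1->X: 50 × 4 = 200
  B2->X: 20 × 4 = 80
  B3->X: 30 × 2 = 60
Total = 30 + 200 + 80 + 60 = 370.

370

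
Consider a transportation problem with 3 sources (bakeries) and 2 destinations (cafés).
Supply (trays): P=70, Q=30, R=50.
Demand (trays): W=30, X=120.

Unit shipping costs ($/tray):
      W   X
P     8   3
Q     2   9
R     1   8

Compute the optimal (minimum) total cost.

A cheapest plan:
  P->X: 70 × $3 = $210
  Q->W: 30 × $2 = $60
  R->X: 50 × $8 = $400
Total = 210 + 60 + 400 = $670.
(Supply check: P ships 70; Q ships 30; R ships 50.)

670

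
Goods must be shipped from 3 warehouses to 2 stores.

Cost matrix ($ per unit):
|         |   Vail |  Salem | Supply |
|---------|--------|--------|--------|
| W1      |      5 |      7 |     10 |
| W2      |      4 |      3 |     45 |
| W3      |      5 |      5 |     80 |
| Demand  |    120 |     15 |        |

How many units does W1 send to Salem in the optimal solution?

0

Optimal shipments:
  W1 to Vail: 10 × $5 = $50
  W2 to Vail: 30 × $4 = $120
  W2 to Salem: 15 × $3 = $45
  W3 to Vail: 80 × $5 = $400
Total cost = $615.
The route W1→Salem is not used.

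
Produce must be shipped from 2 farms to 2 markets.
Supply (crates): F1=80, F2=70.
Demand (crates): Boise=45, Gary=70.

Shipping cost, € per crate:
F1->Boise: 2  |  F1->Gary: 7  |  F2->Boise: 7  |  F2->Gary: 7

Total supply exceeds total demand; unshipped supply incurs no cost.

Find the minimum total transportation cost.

580

Optimal allocation:
  F1 to Boise: 45 × €2 = €90
  F1 to Gary: 35 × €7 = €245
  F2 to Gary: 35 × €7 = €245
Total = 90 + 245 + 245 = €580.
(Supply check: F1 ships 80; F2 ships 35.)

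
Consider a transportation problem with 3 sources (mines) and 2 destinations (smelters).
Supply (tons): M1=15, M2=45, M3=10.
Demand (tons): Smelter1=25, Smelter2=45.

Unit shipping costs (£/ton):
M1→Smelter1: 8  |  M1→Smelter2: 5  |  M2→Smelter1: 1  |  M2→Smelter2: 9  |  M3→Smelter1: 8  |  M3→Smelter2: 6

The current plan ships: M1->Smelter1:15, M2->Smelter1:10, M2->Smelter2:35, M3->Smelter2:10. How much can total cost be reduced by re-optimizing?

Current plan cost = 15·8 + 10·1 + 35·9 + 10·6 = £505.
Optimal plan:
  M1->Smelter2: 15 × £5 = £75
  M2->Smelter1: 25 × £1 = £25
  M2->Smelter2: 20 × £9 = £180
  M3->Smelter2: 10 × £6 = £60
Optimal cost = £340.
Saving = 505 − 340 = £165.

165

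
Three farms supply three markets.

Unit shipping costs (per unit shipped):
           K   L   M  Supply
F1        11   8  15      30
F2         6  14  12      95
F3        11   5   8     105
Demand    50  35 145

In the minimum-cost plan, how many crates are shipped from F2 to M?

Optimal shipments:
  F1->L: 30 crates
  F2->K: 50 crates
  F2->M: 45 crates
  F3->L: 5 crates
  F3->M: 100 crates
Total cost = 1905.
So F2→M carries 45 crates.

45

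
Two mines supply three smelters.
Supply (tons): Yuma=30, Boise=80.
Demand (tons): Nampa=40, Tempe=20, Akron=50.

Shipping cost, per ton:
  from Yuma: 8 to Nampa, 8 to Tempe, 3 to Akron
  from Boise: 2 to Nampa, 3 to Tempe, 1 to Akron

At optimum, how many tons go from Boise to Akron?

20

The minimum-cost plan:
  Yuma→Akron: 30 × 3 = 90
  Boise→Nampa: 40 × 2 = 80
  Boise→Tempe: 20 × 3 = 60
  Boise→Akron: 20 × 1 = 20
Total cost = 250.
So Boise→Akron carries 20 tons.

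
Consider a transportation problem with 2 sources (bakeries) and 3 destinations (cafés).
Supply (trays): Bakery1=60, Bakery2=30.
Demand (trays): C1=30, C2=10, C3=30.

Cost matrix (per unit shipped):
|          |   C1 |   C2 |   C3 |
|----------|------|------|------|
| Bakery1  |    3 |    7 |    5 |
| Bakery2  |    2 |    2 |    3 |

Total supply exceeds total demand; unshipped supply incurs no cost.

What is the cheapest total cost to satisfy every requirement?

A cheapest plan:
  Bakery1→C1: 30 × 3 = 90
  Bakery1→C3: 10 × 5 = 50
  Bakery2→C2: 10 × 2 = 20
  Bakery2→C3: 20 × 3 = 60
Total = 90 + 50 + 20 + 60 = 220.

220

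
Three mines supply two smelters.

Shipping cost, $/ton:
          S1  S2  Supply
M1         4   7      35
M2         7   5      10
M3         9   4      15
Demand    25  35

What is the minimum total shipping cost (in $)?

A cheapest plan:
  M1 to S1: 25 × $4 = $100
  M1 to S2: 10 × $7 = $70
  M2 to S2: 10 × $5 = $50
  M3 to S2: 15 × $4 = $60
Total = 100 + 70 + 50 + 60 = $280.

280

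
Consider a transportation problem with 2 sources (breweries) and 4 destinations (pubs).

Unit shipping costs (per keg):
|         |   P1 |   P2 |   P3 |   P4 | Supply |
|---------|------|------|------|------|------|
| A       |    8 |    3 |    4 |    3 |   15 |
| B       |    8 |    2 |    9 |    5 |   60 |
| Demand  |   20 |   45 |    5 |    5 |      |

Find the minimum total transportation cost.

285

One minimum-cost allocation:
  A->P1: 5 kegs
  A->P3: 5 kegs
  A->P4: 5 kegs
  B->P1: 15 kegs
  B->P2: 45 kegs
Total cost = 285.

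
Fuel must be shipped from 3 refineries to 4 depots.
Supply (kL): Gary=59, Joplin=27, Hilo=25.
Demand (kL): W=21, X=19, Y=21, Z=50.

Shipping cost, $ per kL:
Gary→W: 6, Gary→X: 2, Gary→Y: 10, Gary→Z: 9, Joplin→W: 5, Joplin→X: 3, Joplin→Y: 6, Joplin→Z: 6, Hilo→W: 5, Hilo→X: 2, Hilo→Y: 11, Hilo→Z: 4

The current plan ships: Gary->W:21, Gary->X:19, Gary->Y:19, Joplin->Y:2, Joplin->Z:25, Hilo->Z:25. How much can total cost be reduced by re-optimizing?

19

Current plan cost = 21·6 + 19·2 + 19·10 + 2·6 + 25·6 + 25·4 = $616.
Optimal plan:
  Gary→W: 21 × $6 = $126
  Gary→X: 19 × $2 = $38
  Gary→Z: 19 × $9 = $171
  Joplin→Y: 21 × $6 = $126
  Joplin→Z: 6 × $6 = $36
  Hilo→Z: 25 × $4 = $100
Optimal cost = $597.
Saving = 616 − 597 = $19.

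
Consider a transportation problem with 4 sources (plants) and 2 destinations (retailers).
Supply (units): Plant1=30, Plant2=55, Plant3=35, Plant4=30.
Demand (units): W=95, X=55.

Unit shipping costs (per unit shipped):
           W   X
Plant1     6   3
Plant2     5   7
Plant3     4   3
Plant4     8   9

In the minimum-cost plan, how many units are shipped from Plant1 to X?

Solving gives:
  Plant1->X: 30 units
  Plant2->W: 55 units
  Plant3->W: 10 units
  Plant3->X: 25 units
  Plant4->W: 30 units
Total cost = 720.
So Plant1→X carries 30 units.

30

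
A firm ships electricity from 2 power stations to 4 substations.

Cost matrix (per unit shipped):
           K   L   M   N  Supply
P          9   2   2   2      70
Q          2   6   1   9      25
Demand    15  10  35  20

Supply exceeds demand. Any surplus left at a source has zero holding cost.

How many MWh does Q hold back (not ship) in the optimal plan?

0

An optimal plan:
  P->L: 10 MWh
  P->M: 25 MWh
  P->N: 20 MWh
  Q->K: 15 MWh
  Q->M: 10 MWh
Total cost = 150.
Q ships 25 of its 25, leaving 0.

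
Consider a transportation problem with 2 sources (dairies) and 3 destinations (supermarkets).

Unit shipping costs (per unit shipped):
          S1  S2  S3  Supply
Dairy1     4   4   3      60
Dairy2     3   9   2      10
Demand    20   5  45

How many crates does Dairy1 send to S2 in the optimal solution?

5

The minimum-cost plan:
  Dairy1->S1: 10 × 4 = 40
  Dairy1->S2: 5 × 4 = 20
  Dairy1->S3: 45 × 3 = 135
  Dairy2->S1: 10 × 3 = 30
Total cost = 225.
So Dairy1→S2 carries 5 crates.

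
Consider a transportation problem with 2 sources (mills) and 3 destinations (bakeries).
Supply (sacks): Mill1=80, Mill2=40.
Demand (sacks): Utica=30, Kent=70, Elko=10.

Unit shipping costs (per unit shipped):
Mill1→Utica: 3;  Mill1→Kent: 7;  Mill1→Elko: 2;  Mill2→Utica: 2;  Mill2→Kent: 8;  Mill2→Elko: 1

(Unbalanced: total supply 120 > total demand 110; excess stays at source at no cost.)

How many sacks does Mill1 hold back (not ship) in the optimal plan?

10

An optimal plan:
  Mill1→Kent: 70 sacks
  Mill2→Utica: 30 sacks
  Mill2→Elko: 10 sacks
Total cost = 560.
Mill1 ships 70 of its 80, leaving 10.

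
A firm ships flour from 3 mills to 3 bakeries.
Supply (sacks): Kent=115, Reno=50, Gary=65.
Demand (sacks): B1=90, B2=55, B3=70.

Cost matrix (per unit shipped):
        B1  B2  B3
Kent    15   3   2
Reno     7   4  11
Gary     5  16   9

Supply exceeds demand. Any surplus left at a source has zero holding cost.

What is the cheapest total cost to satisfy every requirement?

815

One minimum-cost allocation:
  Kent–B2: 45 × 3 = 135
  Kent–B3: 70 × 2 = 140
  Reno–B1: 25 × 7 = 175
  Reno–B2: 10 × 4 = 40
  Gary–B1: 65 × 5 = 325
Total = 135 + 140 + 175 + 40 + 325 = 815.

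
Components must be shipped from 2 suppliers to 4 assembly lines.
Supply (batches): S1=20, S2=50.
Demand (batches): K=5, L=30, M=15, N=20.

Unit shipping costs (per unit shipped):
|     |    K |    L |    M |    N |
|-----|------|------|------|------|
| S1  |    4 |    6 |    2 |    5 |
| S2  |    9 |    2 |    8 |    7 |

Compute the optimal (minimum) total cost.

One minimum-cost allocation:
  S1→K: 5 batches
  S1→M: 15 batches
  S2→L: 30 batches
  S2→N: 20 batches
Total cost = 250.

250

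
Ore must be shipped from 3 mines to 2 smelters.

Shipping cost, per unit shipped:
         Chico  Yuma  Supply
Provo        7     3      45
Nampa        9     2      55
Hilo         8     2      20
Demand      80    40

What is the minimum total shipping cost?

One minimum-cost allocation:
  Provo→Chico: 45 × 7 = 315
  Nampa→Chico: 15 × 9 = 135
  Nampa→Yuma: 40 × 2 = 80
  Hilo→Chico: 20 × 8 = 160
Total = 315 + 135 + 80 + 160 = 690.
(Supply check: Provo ships 45; Nampa ships 55; Hilo ships 20.)

690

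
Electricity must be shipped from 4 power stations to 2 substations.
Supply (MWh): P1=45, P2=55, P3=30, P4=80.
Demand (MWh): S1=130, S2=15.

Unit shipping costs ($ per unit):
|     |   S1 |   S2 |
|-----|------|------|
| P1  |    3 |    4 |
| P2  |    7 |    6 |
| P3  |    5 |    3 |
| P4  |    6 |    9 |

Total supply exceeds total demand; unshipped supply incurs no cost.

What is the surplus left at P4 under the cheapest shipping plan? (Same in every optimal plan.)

10

Minimum-cost shipments:
  P1 to S1: 45 × $3 = $135
  P3 to S1: 15 × $5 = $75
  P3 to S2: 15 × $3 = $45
  P4 to S1: 70 × $6 = $420
Total cost = $675.
P4 ships 70 of its 80, leaving 10.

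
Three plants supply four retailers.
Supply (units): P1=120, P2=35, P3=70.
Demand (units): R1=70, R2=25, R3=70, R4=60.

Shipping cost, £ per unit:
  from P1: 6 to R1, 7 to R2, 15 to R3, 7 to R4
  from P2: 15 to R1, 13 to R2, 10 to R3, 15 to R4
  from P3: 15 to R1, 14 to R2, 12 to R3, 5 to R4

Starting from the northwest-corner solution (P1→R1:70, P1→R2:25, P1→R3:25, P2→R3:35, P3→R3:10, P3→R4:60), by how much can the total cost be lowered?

25

Current plan cost = 70·6 + 25·7 + 25·15 + 35·10 + 10·12 + 60·5 = £1740.
Optimal plan:
  P1->R1: 70 × £6 = £420
  P1->R2: 25 × £7 = £175
  P1->R4: 25 × £7 = £175
  P2->R3: 35 × £10 = £350
  P3->R3: 35 × £12 = £420
  P3->R4: 35 × £5 = £175
Optimal cost = £1715.
Saving = 1740 − 1715 = £25.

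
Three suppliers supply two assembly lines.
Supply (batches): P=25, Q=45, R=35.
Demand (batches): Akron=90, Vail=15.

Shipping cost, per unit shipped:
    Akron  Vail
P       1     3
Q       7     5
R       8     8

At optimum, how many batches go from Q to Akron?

Solving gives:
  P->Akron: 25 × 1 = 25
  Q->Akron: 30 × 7 = 210
  Q->Vail: 15 × 5 = 75
  R->Akron: 35 × 8 = 280
Total cost = 590.
So Q→Akron carries 30 batches.

30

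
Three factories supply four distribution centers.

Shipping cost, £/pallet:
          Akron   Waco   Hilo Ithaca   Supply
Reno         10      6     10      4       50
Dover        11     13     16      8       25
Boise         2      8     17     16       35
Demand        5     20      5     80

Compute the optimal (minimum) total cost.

735

A cheapest plan:
  Reno→Ithaca: 50 pallets
  Dover→Ithaca: 25 pallets
  Boise→Akron: 5 pallets
  Boise→Waco: 20 pallets
  Boise→Hilo: 5 pallets
  Boise→Ithaca: 5 pallets
Total cost = £735.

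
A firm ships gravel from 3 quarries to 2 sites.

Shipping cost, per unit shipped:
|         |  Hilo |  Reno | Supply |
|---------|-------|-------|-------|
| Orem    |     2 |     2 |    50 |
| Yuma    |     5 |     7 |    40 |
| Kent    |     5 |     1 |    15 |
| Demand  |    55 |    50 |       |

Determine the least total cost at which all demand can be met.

315

An optimal shipping plan:
  Orem to Hilo: 15 truckloads
  Orem to Reno: 35 truckloads
  Yuma to Hilo: 40 truckloads
  Kent to Reno: 15 truckloads
Total cost = 315.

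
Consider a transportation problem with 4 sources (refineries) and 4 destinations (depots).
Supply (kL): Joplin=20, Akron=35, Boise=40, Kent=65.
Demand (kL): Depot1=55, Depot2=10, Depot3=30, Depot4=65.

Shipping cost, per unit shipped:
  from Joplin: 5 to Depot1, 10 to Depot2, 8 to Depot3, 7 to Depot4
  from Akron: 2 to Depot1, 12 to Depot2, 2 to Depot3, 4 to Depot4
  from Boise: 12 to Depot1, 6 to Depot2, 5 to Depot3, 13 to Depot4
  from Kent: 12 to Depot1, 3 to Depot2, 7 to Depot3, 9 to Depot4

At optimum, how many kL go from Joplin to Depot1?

The minimum-cost plan:
  Joplin–Depot1: 20 kL
  Akron–Depot1: 35 kL
  Boise–Depot2: 10 kL
  Boise–Depot3: 30 kL
  Kent–Depot4: 65 kL
Total cost = 965.
So Joplin→Depot1 carries 20 kL.

20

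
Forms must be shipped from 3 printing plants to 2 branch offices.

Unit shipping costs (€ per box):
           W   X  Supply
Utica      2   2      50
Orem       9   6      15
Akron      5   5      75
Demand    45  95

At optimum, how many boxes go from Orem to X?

15

The minimum-cost plan:
  Utica–W: 45 × €2 = €90
  Utica–X: 5 × €2 = €10
  Orem–X: 15 × €6 = €90
  Akron–X: 75 × €5 = €375
Total cost = €565.
So Orem→X carries 15 boxes.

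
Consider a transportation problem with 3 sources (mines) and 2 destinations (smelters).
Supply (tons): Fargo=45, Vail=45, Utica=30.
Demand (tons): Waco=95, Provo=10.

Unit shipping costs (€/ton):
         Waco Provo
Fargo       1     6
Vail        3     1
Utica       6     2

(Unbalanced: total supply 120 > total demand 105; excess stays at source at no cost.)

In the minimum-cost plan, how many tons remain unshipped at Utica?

15

Minimum-cost shipments:
  Fargo→Waco: 45 × €1 = €45
  Vail→Waco: 45 × €3 = €135
  Utica→Waco: 5 × €6 = €30
  Utica→Provo: 10 × €2 = €20
Total cost = €230.
Utica ships 15 of its 30, leaving 15.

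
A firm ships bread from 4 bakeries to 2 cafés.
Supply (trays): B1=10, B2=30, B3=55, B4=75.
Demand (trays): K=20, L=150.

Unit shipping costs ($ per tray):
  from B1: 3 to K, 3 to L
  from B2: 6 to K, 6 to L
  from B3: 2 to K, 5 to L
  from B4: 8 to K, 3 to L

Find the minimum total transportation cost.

An optimal shipping plan:
  B1–L: 10 × $3 = $30
  B2–L: 30 × $6 = $180
  B3–K: 20 × $2 = $40
  B3–L: 35 × $5 = $175
  B4–L: 75 × $3 = $225
Total = 30 + 180 + 40 + 175 + 225 = $650.

650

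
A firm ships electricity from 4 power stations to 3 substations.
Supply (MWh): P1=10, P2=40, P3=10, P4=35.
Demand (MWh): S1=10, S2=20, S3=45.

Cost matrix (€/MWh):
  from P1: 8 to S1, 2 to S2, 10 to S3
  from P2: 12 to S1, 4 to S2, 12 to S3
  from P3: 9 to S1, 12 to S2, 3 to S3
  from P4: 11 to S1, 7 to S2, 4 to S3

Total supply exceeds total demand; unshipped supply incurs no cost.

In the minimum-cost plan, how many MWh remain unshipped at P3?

An optimal plan:
  P1->S1: 10 × €8 = €80
  P2->S2: 20 × €4 = €80
  P3->S3: 10 × €3 = €30
  P4->S3: 35 × €4 = €140
Total cost = €330.
P3 ships 10 of its 10, leaving 0.

0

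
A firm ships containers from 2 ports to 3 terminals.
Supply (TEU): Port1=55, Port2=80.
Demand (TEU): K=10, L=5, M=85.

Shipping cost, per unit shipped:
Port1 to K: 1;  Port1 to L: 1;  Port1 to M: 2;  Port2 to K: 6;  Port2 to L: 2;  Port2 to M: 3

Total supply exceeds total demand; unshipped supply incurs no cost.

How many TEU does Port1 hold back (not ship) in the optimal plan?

0

An optimal plan:
  Port1 to K: 10 TEU
  Port1 to L: 5 TEU
  Port1 to M: 40 TEU
  Port2 to M: 45 TEU
Total cost = 230.
Port1 ships 55 of its 55, leaving 0.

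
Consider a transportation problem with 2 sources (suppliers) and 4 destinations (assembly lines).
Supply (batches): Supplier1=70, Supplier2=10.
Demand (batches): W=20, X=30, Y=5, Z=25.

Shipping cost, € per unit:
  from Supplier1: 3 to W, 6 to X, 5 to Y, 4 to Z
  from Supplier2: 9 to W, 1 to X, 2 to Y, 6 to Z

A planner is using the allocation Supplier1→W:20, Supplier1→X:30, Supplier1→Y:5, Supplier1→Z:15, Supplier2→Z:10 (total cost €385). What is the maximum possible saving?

Current plan cost = 20·3 + 30·6 + 5·5 + 15·4 + 10·6 = €385.
Optimal plan:
  Supplier1 to W: 20 × €3 = €60
  Supplier1 to X: 20 × €6 = €120
  Supplier1 to Y: 5 × €5 = €25
  Supplier1 to Z: 25 × €4 = €100
  Supplier2 to X: 10 × €1 = €10
Optimal cost = €315.
Saving = 385 − 315 = €70.

70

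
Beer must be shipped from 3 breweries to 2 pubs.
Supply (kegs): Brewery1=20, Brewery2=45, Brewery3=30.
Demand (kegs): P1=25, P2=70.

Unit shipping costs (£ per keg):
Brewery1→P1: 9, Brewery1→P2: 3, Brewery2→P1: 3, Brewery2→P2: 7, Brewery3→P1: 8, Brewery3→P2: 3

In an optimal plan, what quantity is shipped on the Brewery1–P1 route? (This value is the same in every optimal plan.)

The minimum-cost plan:
  Brewery1–P2: 20 × £3 = £60
  Brewery2–P1: 25 × £3 = £75
  Brewery2–P2: 20 × £7 = £140
  Brewery3–P2: 30 × £3 = £90
Total cost = £365.
The route Brewery1→P1 is not used.

0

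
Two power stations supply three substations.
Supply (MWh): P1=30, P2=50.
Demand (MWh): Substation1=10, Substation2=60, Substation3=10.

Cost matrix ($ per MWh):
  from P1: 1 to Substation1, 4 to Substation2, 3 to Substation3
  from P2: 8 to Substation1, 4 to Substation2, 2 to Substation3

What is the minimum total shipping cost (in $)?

Optimal allocation:
  P1→Substation1: 10 × $1 = $10
  P1→Substation2: 20 × $4 = $80
  P2→Substation2: 40 × $4 = $160
  P2→Substation3: 10 × $2 = $20
Total = 10 + 80 + 160 + 20 = $270.

270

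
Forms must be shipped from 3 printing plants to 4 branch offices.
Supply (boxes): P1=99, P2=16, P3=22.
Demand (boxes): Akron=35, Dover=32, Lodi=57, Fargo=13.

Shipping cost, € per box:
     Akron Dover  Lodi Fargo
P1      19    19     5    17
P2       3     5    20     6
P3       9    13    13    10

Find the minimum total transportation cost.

One minimum-cost allocation:
  P1 to Dover: 29 × €19 = €551
  P1 to Lodi: 57 × €5 = €285
  P1 to Fargo: 13 × €17 = €221
  P2 to Akron: 13 × €3 = €39
  P2 to Dover: 3 × €5 = €15
  P3 to Akron: 22 × €9 = €198
Total = 551 + 285 + 221 + 39 + 15 + 198 = €1309.
(Supply check: P1 ships 99; P2 ships 16; P3 ships 22.)

1309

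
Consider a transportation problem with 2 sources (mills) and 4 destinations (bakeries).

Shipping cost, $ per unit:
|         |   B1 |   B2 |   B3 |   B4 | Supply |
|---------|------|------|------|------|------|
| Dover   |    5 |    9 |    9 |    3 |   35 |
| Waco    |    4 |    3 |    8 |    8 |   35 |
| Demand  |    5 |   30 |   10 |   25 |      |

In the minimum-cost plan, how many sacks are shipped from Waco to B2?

Solving gives:
  Dover to B1: 5 × $5 = $25
  Dover to B3: 5 × $9 = $45
  Dover to B4: 25 × $3 = $75
  Waco to B2: 30 × $3 = $90
  Waco to B3: 5 × $8 = $40
Total cost = $275.
So Waco→B2 carries 30 sacks.

30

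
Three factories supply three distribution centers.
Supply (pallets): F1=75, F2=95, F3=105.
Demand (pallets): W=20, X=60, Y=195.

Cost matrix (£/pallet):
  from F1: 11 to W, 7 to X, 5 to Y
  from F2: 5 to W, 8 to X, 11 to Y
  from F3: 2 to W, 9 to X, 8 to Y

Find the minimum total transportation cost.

A cheapest plan:
  F1–Y: 75 × £5 = £375
  F2–W: 20 × £5 = £100
  F2–X: 60 × £8 = £480
  F2–Y: 15 × £11 = £165
  F3–Y: 105 × £8 = £840
Total = 375 + 100 + 480 + 165 + 840 = £1960.

1960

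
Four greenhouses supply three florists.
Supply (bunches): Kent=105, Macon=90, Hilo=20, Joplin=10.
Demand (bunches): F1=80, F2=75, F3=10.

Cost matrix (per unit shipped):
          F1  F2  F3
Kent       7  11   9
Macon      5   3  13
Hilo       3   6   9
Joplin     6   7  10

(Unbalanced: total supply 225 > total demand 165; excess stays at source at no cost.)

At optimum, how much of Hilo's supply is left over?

An optimal plan:
  Kent–F1: 35 × 7 = 245
  Kent–F3: 10 × 9 = 90
  Macon–F1: 15 × 5 = 75
  Macon–F2: 75 × 3 = 225
  Hilo–F1: 20 × 3 = 60
  Joplin–F1: 10 × 6 = 60
Total cost = 755.
Hilo ships 20 of its 20, leaving 0.

0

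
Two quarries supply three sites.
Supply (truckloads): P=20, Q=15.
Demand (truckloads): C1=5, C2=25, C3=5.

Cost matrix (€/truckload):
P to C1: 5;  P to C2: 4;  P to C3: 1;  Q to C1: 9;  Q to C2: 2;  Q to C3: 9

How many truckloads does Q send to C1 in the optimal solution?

0

Optimal shipments:
  P->C1: 5 × €5 = €25
  P->C2: 10 × €4 = €40
  P->C3: 5 × €1 = €5
  Q->C2: 15 × €2 = €30
Total cost = €100.
The route Q→C1 is not used.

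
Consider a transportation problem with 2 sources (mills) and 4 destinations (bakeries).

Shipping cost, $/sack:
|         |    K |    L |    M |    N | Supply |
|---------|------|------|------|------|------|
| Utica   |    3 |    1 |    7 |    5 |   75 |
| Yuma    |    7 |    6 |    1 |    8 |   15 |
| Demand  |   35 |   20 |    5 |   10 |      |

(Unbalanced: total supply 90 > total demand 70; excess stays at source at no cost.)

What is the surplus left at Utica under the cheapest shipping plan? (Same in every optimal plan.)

10

An optimal plan:
  Utica to K: 35 × $3 = $105
  Utica to L: 20 × $1 = $20
  Utica to N: 10 × $5 = $50
  Yuma to M: 5 × $1 = $5
Total cost = $180.
Utica ships 65 of its 75, leaving 10.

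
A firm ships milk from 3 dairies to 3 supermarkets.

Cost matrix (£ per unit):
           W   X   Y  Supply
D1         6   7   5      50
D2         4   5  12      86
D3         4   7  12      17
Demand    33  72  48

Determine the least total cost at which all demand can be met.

736

A cheapest plan:
  D1 to X: 2 crates
  D1 to Y: 48 crates
  D2 to W: 16 crates
  D2 to X: 70 crates
  D3 to W: 17 crates
Total cost = £736.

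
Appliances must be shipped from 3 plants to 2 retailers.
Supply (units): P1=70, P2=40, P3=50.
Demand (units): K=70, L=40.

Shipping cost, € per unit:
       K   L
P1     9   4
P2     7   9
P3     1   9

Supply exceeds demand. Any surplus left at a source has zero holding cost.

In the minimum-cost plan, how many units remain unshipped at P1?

30

Minimum-cost shipments:
  P1 to L: 40 × €4 = €160
  P2 to K: 20 × €7 = €140
  P3 to K: 50 × €1 = €50
Total cost = €350.
P1 ships 40 of its 70, leaving 30.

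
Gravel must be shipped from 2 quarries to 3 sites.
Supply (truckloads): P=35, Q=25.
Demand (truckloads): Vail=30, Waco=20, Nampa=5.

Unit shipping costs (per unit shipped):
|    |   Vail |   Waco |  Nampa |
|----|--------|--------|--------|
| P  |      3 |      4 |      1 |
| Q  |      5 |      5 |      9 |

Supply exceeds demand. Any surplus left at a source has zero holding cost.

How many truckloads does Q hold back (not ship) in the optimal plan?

An optimal plan:
  P–Vail: 30 × 3 = 90
  P–Nampa: 5 × 1 = 5
  Q–Waco: 20 × 5 = 100
Total cost = 195.
Q ships 20 of its 25, leaving 5.

5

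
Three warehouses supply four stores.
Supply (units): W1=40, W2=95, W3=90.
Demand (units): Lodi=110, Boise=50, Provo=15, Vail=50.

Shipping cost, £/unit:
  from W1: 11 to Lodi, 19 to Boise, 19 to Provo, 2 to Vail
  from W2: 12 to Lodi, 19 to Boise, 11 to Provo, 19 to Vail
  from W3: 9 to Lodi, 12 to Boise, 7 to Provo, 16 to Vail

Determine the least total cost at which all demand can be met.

One minimum-cost allocation:
  W1→Vail: 40 × £2 = £80
  W2→Lodi: 85 × £12 = £1020
  W2→Vail: 10 × £19 = £190
  W3→Lodi: 25 × £9 = £225
  W3→Boise: 50 × £12 = £600
  W3→Provo: 15 × £7 = £105
Total = 80 + 1020 + 190 + 225 + 600 + 105 = £2220.

2220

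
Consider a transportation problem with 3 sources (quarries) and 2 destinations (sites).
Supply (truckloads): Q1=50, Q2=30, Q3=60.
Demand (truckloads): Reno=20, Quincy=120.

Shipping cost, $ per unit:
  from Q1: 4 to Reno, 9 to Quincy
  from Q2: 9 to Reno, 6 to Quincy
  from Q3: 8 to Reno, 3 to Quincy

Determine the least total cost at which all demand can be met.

710

An optimal shipping plan:
  Q1–Reno: 20 truckloads
  Q1–Quincy: 30 truckloads
  Q2–Quincy: 30 truckloads
  Q3–Quincy: 60 truckloads
Total cost = $710.
(Supply check: Q1 ships 50; Q2 ships 30; Q3 ships 60.)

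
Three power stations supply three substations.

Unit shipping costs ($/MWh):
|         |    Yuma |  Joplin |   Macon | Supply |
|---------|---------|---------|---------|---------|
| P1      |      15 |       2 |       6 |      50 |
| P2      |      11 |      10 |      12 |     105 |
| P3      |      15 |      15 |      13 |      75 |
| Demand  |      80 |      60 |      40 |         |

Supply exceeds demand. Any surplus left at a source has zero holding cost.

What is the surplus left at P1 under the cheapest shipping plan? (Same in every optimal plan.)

An optimal plan:
  P1→Joplin: 50 MWh
  P2→Yuma: 80 MWh
  P2→Joplin: 10 MWh
  P2→Macon: 15 MWh
  P3→Macon: 25 MWh
Total cost = $1585.
P1 ships 50 of its 50, leaving 0.

0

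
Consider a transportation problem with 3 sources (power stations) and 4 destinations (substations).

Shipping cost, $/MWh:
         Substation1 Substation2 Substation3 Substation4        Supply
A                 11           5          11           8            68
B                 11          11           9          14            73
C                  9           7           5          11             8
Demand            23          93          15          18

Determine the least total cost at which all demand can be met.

1223

Optimal allocation:
  A→Substation2: 68 × $5 = $340
  B→Substation1: 23 × $11 = $253
  B→Substation2: 25 × $11 = $275
  B→Substation3: 7 × $9 = $63
  B→Substation4: 18 × $14 = $252
  C→Substation3: 8 × $5 = $40
Total = 340 + 253 + 275 + 63 + 252 + 40 = $1223.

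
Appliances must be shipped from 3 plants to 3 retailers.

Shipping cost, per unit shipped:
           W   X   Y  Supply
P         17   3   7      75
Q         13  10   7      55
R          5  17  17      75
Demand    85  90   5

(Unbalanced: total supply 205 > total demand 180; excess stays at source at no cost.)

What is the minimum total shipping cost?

915

One minimum-cost allocation:
  P->X: 75 × 3 = 225
  Q->W: 10 × 13 = 130
  Q->X: 15 × 10 = 150
  Q->Y: 5 × 7 = 35
  R->W: 75 × 5 = 375
Total = 225 + 130 + 150 + 35 + 375 = 915.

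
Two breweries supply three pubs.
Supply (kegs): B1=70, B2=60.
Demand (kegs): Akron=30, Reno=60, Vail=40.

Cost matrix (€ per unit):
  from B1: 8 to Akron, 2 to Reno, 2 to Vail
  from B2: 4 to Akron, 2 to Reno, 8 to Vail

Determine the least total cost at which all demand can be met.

Optimal allocation:
  B1->Reno: 30 × €2 = €60
  B1->Vail: 40 × €2 = €80
  B2->Akron: 30 × €4 = €120
  B2->Reno: 30 × €2 = €60
Total = 60 + 80 + 120 + 60 = €320.
(Supply check: B1 ships 70; B2 ships 60.)

320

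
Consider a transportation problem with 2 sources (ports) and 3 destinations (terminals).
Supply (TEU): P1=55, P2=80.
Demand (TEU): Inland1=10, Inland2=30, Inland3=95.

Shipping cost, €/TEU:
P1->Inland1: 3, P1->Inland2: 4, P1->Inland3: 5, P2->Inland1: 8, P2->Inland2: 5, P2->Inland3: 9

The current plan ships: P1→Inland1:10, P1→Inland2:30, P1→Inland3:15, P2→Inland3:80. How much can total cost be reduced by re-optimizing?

90

Current plan cost = 10·3 + 30·4 + 15·5 + 80·9 = €945.
Optimal plan:
  P1 to Inland1: 10 TEU
  P1 to Inland3: 45 TEU
  P2 to Inland2: 30 TEU
  P2 to Inland3: 50 TEU
Optimal cost = €855.
Saving = 945 − 855 = €90.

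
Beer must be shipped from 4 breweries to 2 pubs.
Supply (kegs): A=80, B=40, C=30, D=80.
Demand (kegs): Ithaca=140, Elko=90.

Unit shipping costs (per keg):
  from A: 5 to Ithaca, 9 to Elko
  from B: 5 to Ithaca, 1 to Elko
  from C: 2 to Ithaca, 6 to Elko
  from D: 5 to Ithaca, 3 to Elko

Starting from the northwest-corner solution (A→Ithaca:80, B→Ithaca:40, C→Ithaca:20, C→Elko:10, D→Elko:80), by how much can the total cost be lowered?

Current plan cost = 80·5 + 40·5 + 20·2 + 10·6 + 80·3 = 940.
Optimal plan:
  A to Ithaca: 80 × 5 = 400
  B to Elko: 40 × 1 = 40
  C to Ithaca: 30 × 2 = 60
  D to Ithaca: 30 × 5 = 150
  D to Elko: 50 × 3 = 150
Optimal cost = 800.
Saving = 940 − 800 = 140.

140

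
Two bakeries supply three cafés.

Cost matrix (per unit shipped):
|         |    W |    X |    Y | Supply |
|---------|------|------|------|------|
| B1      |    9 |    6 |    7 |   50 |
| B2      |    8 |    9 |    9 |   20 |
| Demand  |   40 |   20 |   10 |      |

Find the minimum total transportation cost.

An optimal shipping plan:
  B1->W: 20 × 9 = 180
  B1->X: 20 × 6 = 120
  B1->Y: 10 × 7 = 70
  B2->W: 20 × 8 = 160
Total = 180 + 120 + 70 + 160 = 530.

530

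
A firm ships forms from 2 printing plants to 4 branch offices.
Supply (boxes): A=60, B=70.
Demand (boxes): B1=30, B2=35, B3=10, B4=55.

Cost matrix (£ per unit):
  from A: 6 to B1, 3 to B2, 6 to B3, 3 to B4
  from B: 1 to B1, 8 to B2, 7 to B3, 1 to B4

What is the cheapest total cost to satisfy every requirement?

One minimum-cost allocation:
  A–B2: 35 boxes
  A–B3: 10 boxes
  A–B4: 15 boxes
  B–B1: 30 boxes
  B–B4: 40 boxes
Total cost = £280.

280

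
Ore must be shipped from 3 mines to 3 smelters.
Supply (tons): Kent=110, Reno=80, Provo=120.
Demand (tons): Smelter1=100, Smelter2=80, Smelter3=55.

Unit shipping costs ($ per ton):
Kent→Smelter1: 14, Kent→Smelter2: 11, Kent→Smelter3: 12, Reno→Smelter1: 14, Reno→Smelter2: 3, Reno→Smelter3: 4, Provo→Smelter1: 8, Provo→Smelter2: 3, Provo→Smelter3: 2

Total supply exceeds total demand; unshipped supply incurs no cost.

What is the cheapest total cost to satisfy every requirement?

1360

One minimum-cost allocation:
  Kent to Smelter1: 35 tons
  Reno to Smelter2: 80 tons
  Provo to Smelter1: 65 tons
  Provo to Smelter3: 55 tons
Total cost = $1360.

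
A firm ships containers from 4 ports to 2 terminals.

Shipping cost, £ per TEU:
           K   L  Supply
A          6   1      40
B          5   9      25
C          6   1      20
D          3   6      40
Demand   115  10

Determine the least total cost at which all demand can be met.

Optimal allocation:
  A to K: 30 × £6 = £180
  A to L: 10 × £1 = £10
  B to K: 25 × £5 = £125
  C to K: 20 × £6 = £120
  D to K: 40 × £3 = £120
Total = 180 + 10 + 125 + 120 + 120 = £555.

555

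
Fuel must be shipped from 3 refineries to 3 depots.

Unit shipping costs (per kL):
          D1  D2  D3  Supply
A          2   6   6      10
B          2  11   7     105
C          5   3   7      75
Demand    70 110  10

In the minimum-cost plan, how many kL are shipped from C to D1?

The minimum-cost plan:
  A->D2: 10 × 6 = 60
  B->D1: 70 × 2 = 140
  B->D2: 25 × 11 = 275
  B->D3: 10 × 7 = 70
  C->D2: 75 × 3 = 225
Total cost = 770.
The route C→D1 is not used.

0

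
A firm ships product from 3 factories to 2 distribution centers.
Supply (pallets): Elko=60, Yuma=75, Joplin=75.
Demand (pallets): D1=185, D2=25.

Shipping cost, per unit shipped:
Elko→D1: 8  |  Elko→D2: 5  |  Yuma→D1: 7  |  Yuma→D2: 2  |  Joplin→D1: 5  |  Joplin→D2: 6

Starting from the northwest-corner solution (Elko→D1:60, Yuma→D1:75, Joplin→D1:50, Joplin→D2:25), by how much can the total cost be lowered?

150

Current plan cost = 60·8 + 75·7 + 50·5 + 25·6 = 1405.
Optimal plan:
  Elko–D1: 60 × 8 = 480
  Yuma–D1: 50 × 7 = 350
  Yuma–D2: 25 × 2 = 50
  Joplin–D1: 75 × 5 = 375
Optimal cost = 1255.
Saving = 1405 − 1255 = 150.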